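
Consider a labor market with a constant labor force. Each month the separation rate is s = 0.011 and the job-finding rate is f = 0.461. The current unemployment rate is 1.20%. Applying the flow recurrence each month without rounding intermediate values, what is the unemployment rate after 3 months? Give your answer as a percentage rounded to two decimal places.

With a fixed labor force, u_{t+1} = u_t + s·(1−u_t) − f·u_t = u_t·(1−s−f) + s.
Here 1−s−f = 0.528 and s = 0.011.
u_1 = 0.012000 × 0.528 + 0.011 = 0.017336.
u_2 = 0.017336 × 0.528 + 0.011 = 0.020153.
u_3 = 0.020153 × 0.528 + 0.011 = 0.021641.

Unemployment rate after three months ≈ 2.16%.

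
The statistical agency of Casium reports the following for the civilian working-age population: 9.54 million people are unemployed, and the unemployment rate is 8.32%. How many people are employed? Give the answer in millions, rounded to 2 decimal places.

Labor force = U / u = 9.54 / 0.0832 ≈ 114.66 million.
Employed = labor force − unemployed = 114.66 − 9.54 = 105.12 million.

About 105.12 million are employed.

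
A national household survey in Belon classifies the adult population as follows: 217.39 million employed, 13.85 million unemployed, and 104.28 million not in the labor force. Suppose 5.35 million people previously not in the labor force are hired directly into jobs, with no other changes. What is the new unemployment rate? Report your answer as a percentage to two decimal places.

New unemployment rate ≈ 5.85%.

Initially, labor force = 217.39 + 13.85 = 231.24 million, so u = 13.85/231.24 = 5.99%.
After the change, employed and labor force both rise by 5.35; unemployed unchanged → E = 222.74, U = 13.85, labor force = 236.59 million.
New unemployment rate = 13.85 / 236.59 = 5.85%.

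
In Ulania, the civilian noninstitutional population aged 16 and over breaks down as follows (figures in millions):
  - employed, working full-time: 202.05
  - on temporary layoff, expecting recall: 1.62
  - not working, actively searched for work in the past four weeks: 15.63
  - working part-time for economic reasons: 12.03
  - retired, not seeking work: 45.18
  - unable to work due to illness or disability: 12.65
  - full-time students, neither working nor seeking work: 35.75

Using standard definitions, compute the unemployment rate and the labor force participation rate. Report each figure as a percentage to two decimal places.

Employed = 202.05 + 12.03 = 214.08 million (anyone who worked, including part-time for economic reasons, counts as employed).
Unemployed = 1.62 + 15.63 = 17.25 million (jobless and actively searching, or on temporary layoff).
Labor force = 214.08 + 17.25 = 231.33 million.
Not in labor force = 45.18 + 12.65 + 35.75 = 93.58 million (those not working and not actively searching are outside the labor force).
Civilian working-age population = 231.33 + 93.58 = 324.91 million.
Unemployment rate = 17.25 / 231.33 = 7.46%.
Labor force participation rate = 231.33 / 324.91 = 71.20%.

Unemployment rate ≈ 7.46%; labor force participation rate ≈ 71.20%.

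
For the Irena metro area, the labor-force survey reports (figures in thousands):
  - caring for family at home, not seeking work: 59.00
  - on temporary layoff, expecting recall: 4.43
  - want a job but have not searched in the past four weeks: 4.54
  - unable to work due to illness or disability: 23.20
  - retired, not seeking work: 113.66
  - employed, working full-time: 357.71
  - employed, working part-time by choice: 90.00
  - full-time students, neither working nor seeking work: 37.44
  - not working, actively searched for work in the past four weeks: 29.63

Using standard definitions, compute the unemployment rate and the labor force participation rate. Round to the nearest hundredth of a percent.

Employed = 357.71 + 90.00 = 447.71 thousand.
Unemployed = 4.43 + 29.63 = 34.06 thousand (jobless and actively searching, or on temporary layoff).
Labor force = 447.71 + 34.06 = 481.77 thousand.
Not in labor force = 59.00 + 4.54 + 23.20 + 113.66 + 37.44 = 237.84 thousand (those not working and not actively searching are outside the labor force — including those who want a job but have given up searching).
Civilian working-age population = 481.77 + 237.84 = 719.61 thousand.
Unemployment rate = 34.06 / 481.77 = 7.07%.
Labor force participation rate = 481.77 / 719.61 = 66.95%.

Unemployment rate ≈ 7.07%; labor force participation rate ≈ 66.95%.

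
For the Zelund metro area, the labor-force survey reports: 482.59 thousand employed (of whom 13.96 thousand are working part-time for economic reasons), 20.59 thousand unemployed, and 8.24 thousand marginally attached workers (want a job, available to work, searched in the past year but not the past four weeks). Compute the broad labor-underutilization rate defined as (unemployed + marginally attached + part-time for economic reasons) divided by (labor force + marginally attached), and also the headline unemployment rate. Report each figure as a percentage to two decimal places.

Broad underutilization rate ≈ 8.37%; headline unemployment rate ≈ 4.09%.

Labor force = 482.59 + 20.59 = 503.18 thousand.
Numerator = 20.59 + 8.24 + 13.96 = 42.79 thousand.
Denominator = 503.18 + 8.24 = 511.42 thousand.
Broad rate = 42.79 / 511.42 = 8.37%.
Headline unemployment rate = 20.59 / 503.18 = 4.09%.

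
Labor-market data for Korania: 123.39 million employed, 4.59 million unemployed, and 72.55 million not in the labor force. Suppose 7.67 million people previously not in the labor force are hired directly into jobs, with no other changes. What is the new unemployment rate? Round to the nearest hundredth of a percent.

Initially, labor force = 123.39 + 4.59 = 127.98 million, so u = 4.59/127.98 = 3.59%.
After the change, employed and labor force both rise by 7.67; unemployed unchanged → E = 131.06, U = 4.59, labor force = 135.65 million.
New unemployment rate = 4.59 / 135.65 = 3.38%.

New unemployment rate ≈ 3.38%.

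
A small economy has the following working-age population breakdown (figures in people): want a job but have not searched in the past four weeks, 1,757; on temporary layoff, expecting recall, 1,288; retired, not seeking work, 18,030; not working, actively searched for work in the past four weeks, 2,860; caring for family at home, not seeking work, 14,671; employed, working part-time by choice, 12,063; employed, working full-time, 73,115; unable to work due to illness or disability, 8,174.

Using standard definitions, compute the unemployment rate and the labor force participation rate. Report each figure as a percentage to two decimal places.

Employed = 12,063 + 73,115 = 85,178.
Unemployed = 1,288 + 2,860 = 4,148 (jobless and actively searching, or on temporary layoff).
Labor force = 85,178 + 4,148 = 89,326.
Not in labor force = 1,757 + 18,030 + 14,671 + 8,174 = 42,632 (those not working and not actively searching are outside the labor force — including those who want a job but have given up searching).
Civilian working-age population = 89,326 + 42,632 = 131,958.
Unemployment rate = 4,148 / 89,326 = 4.64%.
Labor force participation rate = 89,326 / 131,958 = 67.69%.

Unemployment rate ≈ 4.64%; labor force participation rate ≈ 67.69%.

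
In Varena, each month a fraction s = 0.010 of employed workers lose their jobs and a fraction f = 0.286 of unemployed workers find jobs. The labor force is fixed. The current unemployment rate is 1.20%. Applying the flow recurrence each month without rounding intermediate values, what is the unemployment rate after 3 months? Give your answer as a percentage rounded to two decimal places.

Unemployment rate after three months ≈ 2.62%.

With a fixed labor force, u_{t+1} = u_t + s·(1−u_t) − f·u_t = u_t·(1−s−f) + s.
Here 1−s−f = 0.704 and s = 0.010.
u_1 = 0.012000 × 0.704 + 0.010 = 0.018448.
u_2 = 0.018448 × 0.704 + 0.010 = 0.022987.
u_3 = 0.022987 × 0.704 + 0.010 = 0.026183.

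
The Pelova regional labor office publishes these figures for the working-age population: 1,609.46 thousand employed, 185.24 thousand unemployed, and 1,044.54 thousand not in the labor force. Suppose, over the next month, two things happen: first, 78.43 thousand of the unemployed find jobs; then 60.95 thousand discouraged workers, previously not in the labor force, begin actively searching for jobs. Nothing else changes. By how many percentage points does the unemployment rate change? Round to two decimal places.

The unemployment rate changes by −1.28 percentage points.

Initially, labor force = 1,609.46 + 185.24 = 1,794.70 thousand, so u = 185.24/1,794.70 = 10.32%.
After the first change, unemployed falls and employed rises by 78.43; labor force unchanged → E = 1,687.89, U = 106.81, labor force = 1,794.70 thousand.
After the second change, unemployed and labor force both rise by 60.95 → E = 1,687.89, U = 167.76, labor force = 1,855.65 thousand.
New unemployment rate = 167.76 / 1,855.65 = 9.04%.
Change = 9.04% − 10.32% = −1.28 percentage points.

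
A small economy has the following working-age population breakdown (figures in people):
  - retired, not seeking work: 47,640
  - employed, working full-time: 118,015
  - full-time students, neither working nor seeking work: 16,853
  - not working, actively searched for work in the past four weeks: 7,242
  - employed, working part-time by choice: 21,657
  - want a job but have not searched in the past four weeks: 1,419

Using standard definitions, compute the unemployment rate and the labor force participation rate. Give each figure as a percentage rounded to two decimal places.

Employed = 118,015 + 21,657 = 139,672.
Unemployed = 7,242.
Labor force = 139,672 + 7,242 = 146,914.
Not in labor force = 47,640 + 16,853 + 1,419 = 65,912 (those not working and not actively searching are outside the labor force — including those who want a job but have given up searching).
Civilian working-age population = 146,914 + 65,912 = 212,826.
Unemployment rate = 7,242 / 146,914 = 4.93%.
Labor force participation rate = 146,914 / 212,826 = 69.03%.

Unemployment rate ≈ 4.93%; labor force participation rate ≈ 69.03%.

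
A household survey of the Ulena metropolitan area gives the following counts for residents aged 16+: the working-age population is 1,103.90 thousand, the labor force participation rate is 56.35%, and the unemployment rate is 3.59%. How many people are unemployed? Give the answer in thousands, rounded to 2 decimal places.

About 22.33 thousand are unemployed.

Labor force = 0.5635 × 1,103.90 = 622.05 thousand.
Unemployed = 0.0359 × 622.05 ≈ 22.33 thousand.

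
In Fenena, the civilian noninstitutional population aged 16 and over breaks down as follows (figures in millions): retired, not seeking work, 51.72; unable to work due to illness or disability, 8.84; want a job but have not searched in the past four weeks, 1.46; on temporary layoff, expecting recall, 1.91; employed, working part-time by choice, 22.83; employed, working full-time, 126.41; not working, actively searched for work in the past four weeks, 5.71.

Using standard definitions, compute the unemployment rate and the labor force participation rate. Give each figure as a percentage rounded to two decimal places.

Unemployment rate ≈ 4.86%; labor force participation rate ≈ 71.66%.

Employed = 22.83 + 126.41 = 149.24 million.
Unemployed = 1.91 + 5.71 = 7.62 million (jobless and actively searching, or on temporary layoff).
Labor force = 149.24 + 7.62 = 156.86 million.
Not in labor force = 51.72 + 8.84 + 1.46 = 62.02 million (those not working and not actively searching are outside the labor force — including those who want a job but have given up searching).
Civilian working-age population = 156.86 + 62.02 = 218.88 million.
Unemployment rate = 7.62 / 156.86 = 4.86%.
Labor force participation rate = 156.86 / 218.88 = 71.66%.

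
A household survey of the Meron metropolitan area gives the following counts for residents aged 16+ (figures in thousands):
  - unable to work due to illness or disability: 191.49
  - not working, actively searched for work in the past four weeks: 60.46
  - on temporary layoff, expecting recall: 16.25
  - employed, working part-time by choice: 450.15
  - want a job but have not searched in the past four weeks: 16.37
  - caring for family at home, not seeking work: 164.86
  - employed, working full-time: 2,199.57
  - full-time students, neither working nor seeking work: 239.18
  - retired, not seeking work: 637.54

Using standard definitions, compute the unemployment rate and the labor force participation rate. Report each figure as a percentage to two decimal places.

Employed = 450.15 + 2,199.57 = 2,649.72 thousand.
Unemployed = 60.46 + 16.25 = 76.71 thousand (jobless and actively searching, or on temporary layoff).
Labor force = 2,649.72 + 76.71 = 2,726.43 thousand.
Not in labor force = 191.49 + 16.37 + 164.86 + 239.18 + 637.54 = 1,249.44 thousand (those not working and not actively searching are outside the labor force — including those who want a job but have given up searching).
Civilian working-age population = 2,726.43 + 1,249.44 = 3,975.87 thousand.
Unemployment rate = 76.71 / 2,726.43 = 2.81%.
Labor force participation rate = 2,726.43 / 3,975.87 = 68.57%.

Unemployment rate ≈ 2.81%; labor force participation rate ≈ 68.57%.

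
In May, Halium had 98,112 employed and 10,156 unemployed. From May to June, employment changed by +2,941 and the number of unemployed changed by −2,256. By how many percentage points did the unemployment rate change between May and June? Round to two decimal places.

The unemployment rate changed by −2.13 percentage points.

May: labor force = 98,112 + 10,156 = 108,268; u = 10,156/108,268 = 9.38%.
June: labor force = 101,053 + 7,900 = 108,953; u = 7,900/108,953 = 7.25%.
Change = 7.25% − 9.38% = −2.13 pp.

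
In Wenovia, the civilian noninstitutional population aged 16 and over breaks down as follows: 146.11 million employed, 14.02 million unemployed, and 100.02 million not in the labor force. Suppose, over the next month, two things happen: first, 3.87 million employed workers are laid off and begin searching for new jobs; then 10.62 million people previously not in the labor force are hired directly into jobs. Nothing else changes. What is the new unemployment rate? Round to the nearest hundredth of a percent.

Initially, labor force = 146.11 + 14.02 = 160.13 million, so u = 14.02/160.13 = 8.76%.
After the first change, employed falls and unemployed rises by 3.87; labor force unchanged → E = 142.24, U = 17.89, labor force = 160.13 million.
After the second change, employed and labor force both rise by 10.62; unemployed unchanged → E = 152.86, U = 17.89, labor force = 170.75 million.
New unemployment rate = 17.89 / 170.75 = 10.48%.

New unemployment rate ≈ 10.48%.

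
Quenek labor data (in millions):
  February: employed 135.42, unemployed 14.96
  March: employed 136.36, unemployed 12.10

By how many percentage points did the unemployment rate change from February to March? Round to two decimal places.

February: labor force = 135.42 + 14.96 = 150.38; u = 14.96/150.38 = 9.95%.
March: labor force = 136.36 + 12.10 = 148.46; u = 12.10/148.46 = 8.15%.
Change = 8.15% − 9.95% = −1.80 pp.

The unemployment rate changed by −1.80 percentage points.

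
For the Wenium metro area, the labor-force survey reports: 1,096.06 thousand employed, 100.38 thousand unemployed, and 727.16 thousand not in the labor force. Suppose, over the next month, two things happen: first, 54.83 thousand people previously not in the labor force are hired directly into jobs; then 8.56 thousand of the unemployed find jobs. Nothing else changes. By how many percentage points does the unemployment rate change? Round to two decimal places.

The unemployment rate changes by −1.05 percentage points.

Initially, labor force = 1,096.06 + 100.38 = 1,196.44 thousand, so u = 100.38/1,196.44 = 8.39%.
After the first change, employed and labor force both rise by 54.83; unemployed unchanged → E = 1,150.89, U = 100.38, labor force = 1,251.27 thousand.
After the second change, unemployed falls and employed rises by 8.56; labor force unchanged → E = 1,159.45, U = 91.82, labor force = 1,251.27 thousand.
New unemployment rate = 91.82 / 1,251.27 = 7.34%.
Change = 7.34% − 8.39% = −1.05 percentage points.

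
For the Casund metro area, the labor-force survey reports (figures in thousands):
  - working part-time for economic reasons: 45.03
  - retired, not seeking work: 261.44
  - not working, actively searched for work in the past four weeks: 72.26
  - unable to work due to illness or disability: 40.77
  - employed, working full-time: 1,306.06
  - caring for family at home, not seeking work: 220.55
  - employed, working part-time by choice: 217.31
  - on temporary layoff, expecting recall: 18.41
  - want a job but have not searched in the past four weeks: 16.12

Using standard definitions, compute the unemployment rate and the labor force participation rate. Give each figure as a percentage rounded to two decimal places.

Unemployment rate ≈ 5.47%; labor force participation rate ≈ 75.48%.

Employed = 45.03 + 1,306.06 + 217.31 = 1,568.40 thousand (anyone who worked, including part-time for economic reasons, counts as employed).
Unemployed = 72.26 + 18.41 = 90.67 thousand (jobless and actively searching, or on temporary layoff).
Labor force = 1,568.40 + 90.67 = 1,659.07 thousand.
Not in labor force = 261.44 + 40.77 + 220.55 + 16.12 = 538.88 thousand (those not working and not actively searching are outside the labor force — including those who want a job but have given up searching).
Civilian working-age population = 1,659.07 + 538.88 = 2,197.95 thousand.
Unemployment rate = 90.67 / 1,659.07 = 5.47%.
Labor force participation rate = 1,659.07 / 2,197.95 = 75.48%.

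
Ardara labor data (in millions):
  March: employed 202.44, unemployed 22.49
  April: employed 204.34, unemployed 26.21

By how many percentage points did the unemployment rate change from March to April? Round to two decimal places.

March: labor force = 202.44 + 22.49 = 224.93; u = 22.49/224.93 = 10.00%.
April: labor force = 204.34 + 26.21 = 230.55; u = 26.21/230.55 = 11.37%.
Change = 11.37% − 10.00% = +1.37 pp.

The unemployment rate changed by +1.37 percentage points.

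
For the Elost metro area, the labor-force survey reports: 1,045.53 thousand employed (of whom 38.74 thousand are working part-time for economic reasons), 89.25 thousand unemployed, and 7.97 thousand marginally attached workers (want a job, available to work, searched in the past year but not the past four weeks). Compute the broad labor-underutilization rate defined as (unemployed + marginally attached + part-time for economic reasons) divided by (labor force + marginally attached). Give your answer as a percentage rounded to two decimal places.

Broad underutilization rate ≈ 11.90%.

Labor force = 1,045.53 + 89.25 = 1,134.78 thousand.
Numerator = 89.25 + 7.97 + 38.74 = 135.96 thousand.
Denominator = 1,134.78 + 7.97 = 1,142.75 thousand.
Broad rate = 135.96 / 1,142.75 = 11.90%.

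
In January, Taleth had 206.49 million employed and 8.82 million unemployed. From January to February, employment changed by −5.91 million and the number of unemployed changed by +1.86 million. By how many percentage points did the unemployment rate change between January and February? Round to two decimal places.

January: labor force = 206.49 + 8.82 = 215.31; u = 8.82/215.31 = 4.10%.
February: labor force = 200.58 + 10.68 = 211.26; u = 10.68/211.26 = 5.06%.
Change = 5.06% − 4.10% = +0.96 pp.

The unemployment rate changed by +0.96 percentage points.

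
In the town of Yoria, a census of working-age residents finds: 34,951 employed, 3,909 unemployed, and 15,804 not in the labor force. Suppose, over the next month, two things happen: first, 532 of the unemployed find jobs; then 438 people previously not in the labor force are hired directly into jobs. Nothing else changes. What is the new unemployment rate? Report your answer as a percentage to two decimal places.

New unemployment rate ≈ 8.59%.

Initially, labor force = 34,951 + 3,909 = 38,860, so u = 3,909/38,860 = 10.06%.
After the first change, unemployed falls and employed rises by 532; labor force unchanged → E = 35,483, U = 3,377, labor force = 38,860.
After the second change, employed and labor force both rise by 438; unemployed unchanged → E = 35,921, U = 3,377, labor force = 39,298.
New unemployment rate = 3,377 / 39,298 = 8.59%.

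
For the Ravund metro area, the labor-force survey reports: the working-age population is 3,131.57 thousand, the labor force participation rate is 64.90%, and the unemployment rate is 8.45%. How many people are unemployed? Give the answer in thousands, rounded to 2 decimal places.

Labor force = 0.6490 × 3,131.57 = 2,032.39 thousand.
Unemployed = 0.0845 × 2,032.39 ≈ 171.74 thousand.

About 171.74 thousand are unemployed.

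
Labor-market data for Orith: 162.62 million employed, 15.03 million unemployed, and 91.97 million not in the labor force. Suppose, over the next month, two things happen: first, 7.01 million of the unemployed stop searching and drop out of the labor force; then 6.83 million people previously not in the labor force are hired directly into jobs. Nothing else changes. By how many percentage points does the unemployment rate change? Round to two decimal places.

Initially, labor force = 162.62 + 15.03 = 177.65 million, so u = 15.03/177.65 = 8.46%.
After the first change, unemployed and labor force both fall by 7.01 → E = 162.62, U = 8.02, labor force = 170.64 million.
After the second change, employed and labor force both rise by 6.83; unemployed unchanged → E = 169.45, U = 8.02, labor force = 177.47 million.
New unemployment rate = 8.02 / 177.47 = 4.52%.
Change = 4.52% − 8.46% = −3.94 percentage points.

The unemployment rate changes by −3.94 percentage points.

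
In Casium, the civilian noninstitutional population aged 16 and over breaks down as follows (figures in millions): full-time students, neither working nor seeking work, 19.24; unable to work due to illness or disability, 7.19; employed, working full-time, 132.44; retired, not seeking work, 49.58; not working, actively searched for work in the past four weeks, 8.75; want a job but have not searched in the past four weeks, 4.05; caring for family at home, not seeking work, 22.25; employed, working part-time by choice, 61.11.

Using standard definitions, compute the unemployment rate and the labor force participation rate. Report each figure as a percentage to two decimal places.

Unemployment rate ≈ 4.33%; labor force participation rate ≈ 66.41%.

Employed = 132.44 + 61.11 = 193.55 million.
Unemployed = 8.75 million.
Labor force = 193.55 + 8.75 = 202.30 million.
Not in labor force = 19.24 + 7.19 + 49.58 + 4.05 + 22.25 = 102.31 million (those not working and not actively searching are outside the labor force — including those who want a job but have given up searching).
Civilian working-age population = 202.30 + 102.31 = 304.61 million.
Unemployment rate = 8.75 / 202.30 = 4.33%.
Labor force participation rate = 202.30 / 304.61 = 66.41%.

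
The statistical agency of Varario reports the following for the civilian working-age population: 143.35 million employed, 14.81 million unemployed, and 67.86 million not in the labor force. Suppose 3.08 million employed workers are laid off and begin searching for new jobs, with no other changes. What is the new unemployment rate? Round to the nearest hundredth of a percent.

Initially, labor force = 143.35 + 14.81 = 158.16 million, so u = 14.81/158.16 = 9.36%.
After the change, employed falls and unemployed rises by 3.08; labor force unchanged → E = 140.27, U = 17.89, labor force = 158.16 million.
New unemployment rate = 17.89 / 158.16 = 11.31%.

New unemployment rate ≈ 11.31%.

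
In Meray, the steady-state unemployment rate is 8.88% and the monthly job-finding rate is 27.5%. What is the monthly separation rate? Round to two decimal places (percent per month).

From u* = s/(s+f): s = u·f/(1−u).
s = 0.0888 × 27.5 / (1 − 0.0888) = 2.4420 / 0.9112 ≈ 2.68% per month.

Separation rate ≈ 2.68% per month.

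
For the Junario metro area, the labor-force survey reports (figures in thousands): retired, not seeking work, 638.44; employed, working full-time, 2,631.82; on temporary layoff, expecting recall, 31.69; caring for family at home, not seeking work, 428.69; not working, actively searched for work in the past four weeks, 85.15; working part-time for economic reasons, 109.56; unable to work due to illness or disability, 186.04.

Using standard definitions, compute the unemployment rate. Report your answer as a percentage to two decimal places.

Employed = 2,631.82 + 109.56 = 2,741.38 thousand (anyone who worked, including part-time for economic reasons, counts as employed).
Unemployed = 31.69 + 85.15 = 116.84 thousand (jobless and actively searching, or on temporary layoff).
Labor force = 2,741.38 + 116.84 = 2,858.22 thousand.
Unemployment rate = 116.84 / 2,858.22 = 4.09%.

Unemployment rate ≈ 4.09%.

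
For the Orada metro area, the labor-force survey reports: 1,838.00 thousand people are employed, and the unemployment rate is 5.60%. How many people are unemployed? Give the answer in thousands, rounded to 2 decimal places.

Let U be the number unemployed. The labor force is E + U, and U/(E+U) = 0.0560.
So U = 0.0560 × 1,838.00 / (1 − 0.0560) = 102.9280 / 0.9440 ≈ 109.03 thousand.

About 109.03 thousand are unemployed.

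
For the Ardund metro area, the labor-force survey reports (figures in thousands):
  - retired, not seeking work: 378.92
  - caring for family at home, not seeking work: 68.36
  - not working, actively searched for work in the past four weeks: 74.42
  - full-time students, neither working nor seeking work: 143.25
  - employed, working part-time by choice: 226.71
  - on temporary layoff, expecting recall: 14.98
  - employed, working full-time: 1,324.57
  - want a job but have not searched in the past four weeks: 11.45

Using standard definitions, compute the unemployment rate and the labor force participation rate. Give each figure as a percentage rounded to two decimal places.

Employed = 226.71 + 1,324.57 = 1,551.28 thousand.
Unemployed = 74.42 + 14.98 = 89.40 thousand (jobless and actively searching, or on temporary layoff).
Labor force = 1,551.28 + 89.40 = 1,640.68 thousand.
Not in labor force = 378.92 + 68.36 + 143.25 + 11.45 = 601.98 thousand (those not working and not actively searching are outside the labor force — including those who want a job but have given up searching).
Civilian working-age population = 1,640.68 + 601.98 = 2,242.66 thousand.
Unemployment rate = 89.40 / 1,640.68 = 5.45%.
Labor force participation rate = 1,640.68 / 2,242.66 = 73.16%.

Unemployment rate ≈ 5.45%; labor force participation rate ≈ 73.16%.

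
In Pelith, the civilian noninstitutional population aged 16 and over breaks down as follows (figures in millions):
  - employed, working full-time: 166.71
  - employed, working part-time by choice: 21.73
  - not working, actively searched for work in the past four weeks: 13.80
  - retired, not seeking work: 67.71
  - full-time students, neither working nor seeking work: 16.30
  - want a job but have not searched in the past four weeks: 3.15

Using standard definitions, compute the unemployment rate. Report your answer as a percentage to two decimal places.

Employed = 166.71 + 21.73 = 188.44 million.
Unemployed = 13.80 million.
Labor force = 188.44 + 13.80 = 202.24 million.
Unemployment rate = 13.80 / 202.24 = 6.82%.

Unemployment rate ≈ 6.82%.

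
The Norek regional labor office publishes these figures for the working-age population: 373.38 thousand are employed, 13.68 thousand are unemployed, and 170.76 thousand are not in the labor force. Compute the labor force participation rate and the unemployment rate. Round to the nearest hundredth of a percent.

Labor force = employed + unemployed = 373.38 + 13.68 = 387.06 thousand.
Working-age population = 387.06 + 170.76 = 557.82 thousand.
Unemployment rate = 13.68 / 387.06 = 3.53%.
Labor force participation rate = 387.06 / 557.82 = 69.39%.

Labor force participation rate ≈ 69.39%; unemployment rate ≈ 3.53%.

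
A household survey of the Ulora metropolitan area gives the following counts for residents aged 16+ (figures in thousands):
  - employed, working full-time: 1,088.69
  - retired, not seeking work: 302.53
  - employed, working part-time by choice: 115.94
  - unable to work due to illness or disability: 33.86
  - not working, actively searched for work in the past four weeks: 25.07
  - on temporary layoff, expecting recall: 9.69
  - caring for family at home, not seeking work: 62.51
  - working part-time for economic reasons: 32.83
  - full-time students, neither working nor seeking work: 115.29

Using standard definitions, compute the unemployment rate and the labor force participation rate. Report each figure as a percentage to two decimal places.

Unemployment rate ≈ 2.73%; labor force participation rate ≈ 71.22%.

Employed = 1,088.69 + 115.94 + 32.83 = 1,237.46 thousand (anyone who worked, including part-time for economic reasons, counts as employed).
Unemployed = 25.07 + 9.69 = 34.76 thousand (jobless and actively searching, or on temporary layoff).
Labor force = 1,237.46 + 34.76 = 1,272.22 thousand.
Not in labor force = 302.53 + 33.86 + 62.51 + 115.29 = 514.19 thousand (those not working and not actively searching are outside the labor force).
Civilian working-age population = 1,272.22 + 514.19 = 1,786.41 thousand.
Unemployment rate = 34.76 / 1,272.22 = 2.73%.
Labor force participation rate = 1,272.22 / 1,786.41 = 71.22%.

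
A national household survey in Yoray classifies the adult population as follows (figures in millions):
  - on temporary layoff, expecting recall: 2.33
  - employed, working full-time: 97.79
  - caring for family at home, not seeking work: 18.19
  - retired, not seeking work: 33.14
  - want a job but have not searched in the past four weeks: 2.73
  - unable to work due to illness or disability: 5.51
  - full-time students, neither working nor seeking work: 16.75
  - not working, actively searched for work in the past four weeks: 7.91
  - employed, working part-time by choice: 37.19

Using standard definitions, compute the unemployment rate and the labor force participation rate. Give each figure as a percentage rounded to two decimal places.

Unemployment rate ≈ 7.05%; labor force participation rate ≈ 65.55%.

Employed = 97.79 + 37.19 = 134.98 million.
Unemployed = 2.33 + 7.91 = 10.24 million (jobless and actively searching, or on temporary layoff).
Labor force = 134.98 + 10.24 = 145.22 million.
Not in labor force = 18.19 + 33.14 + 2.73 + 5.51 + 16.75 = 76.32 million (those not working and not actively searching are outside the labor force — including those who want a job but have given up searching).
Civilian working-age population = 145.22 + 76.32 = 221.54 million.
Unemployment rate = 10.24 / 145.22 = 7.05%.
Labor force participation rate = 145.22 / 221.54 = 65.55%.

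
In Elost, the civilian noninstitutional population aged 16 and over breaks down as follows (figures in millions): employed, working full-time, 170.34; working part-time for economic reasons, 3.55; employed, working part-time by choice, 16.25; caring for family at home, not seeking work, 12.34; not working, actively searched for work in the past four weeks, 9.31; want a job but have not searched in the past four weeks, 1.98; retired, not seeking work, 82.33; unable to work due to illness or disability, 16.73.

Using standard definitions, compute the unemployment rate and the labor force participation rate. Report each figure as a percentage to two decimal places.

Employed = 170.34 + 3.55 + 16.25 = 190.14 million (anyone who worked, including part-time for economic reasons, counts as employed).
Unemployed = 9.31 million.
Labor force = 190.14 + 9.31 = 199.45 million.
Not in labor force = 12.34 + 1.98 + 82.33 + 16.73 = 113.38 million (those not working and not actively searching are outside the labor force — including those who want a job but have given up searching).
Civilian working-age population = 199.45 + 113.38 = 312.83 million.
Unemployment rate = 9.31 / 199.45 = 4.67%.
Labor force participation rate = 199.45 / 312.83 = 63.76%.

Unemployment rate ≈ 4.67%; labor force participation rate ≈ 63.76%.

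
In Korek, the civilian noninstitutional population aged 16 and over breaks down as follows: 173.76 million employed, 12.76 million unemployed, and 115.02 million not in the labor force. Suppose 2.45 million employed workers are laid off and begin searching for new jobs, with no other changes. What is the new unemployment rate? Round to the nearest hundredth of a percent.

Initially, labor force = 173.76 + 12.76 = 186.52 million, so u = 12.76/186.52 = 6.84%.
After the change, employed falls and unemployed rises by 2.45; labor force unchanged → E = 171.31, U = 15.21, labor force = 186.52 million.
New unemployment rate = 15.21 / 186.52 = 8.15%.

New unemployment rate ≈ 8.15%.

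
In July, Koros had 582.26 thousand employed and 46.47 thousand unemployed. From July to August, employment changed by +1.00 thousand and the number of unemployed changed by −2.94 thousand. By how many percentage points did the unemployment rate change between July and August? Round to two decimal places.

The unemployment rate changed by −0.45 percentage points.

July: labor force = 582.26 + 46.47 = 628.73; u = 46.47/628.73 = 7.39%.
August: labor force = 583.26 + 43.53 = 626.79; u = 43.53/626.79 = 6.94%.
Change = 6.94% − 7.39% = −0.45 pp.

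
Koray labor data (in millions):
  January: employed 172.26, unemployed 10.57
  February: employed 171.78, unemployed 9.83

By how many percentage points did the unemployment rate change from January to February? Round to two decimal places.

The unemployment rate changed by −0.37 percentage points.

January: labor force = 172.26 + 10.57 = 182.83; u = 10.57/182.83 = 5.78%.
February: labor force = 171.78 + 9.83 = 181.61; u = 9.83/181.61 = 5.41%.
Change = 5.41% − 5.78% = −0.37 pp.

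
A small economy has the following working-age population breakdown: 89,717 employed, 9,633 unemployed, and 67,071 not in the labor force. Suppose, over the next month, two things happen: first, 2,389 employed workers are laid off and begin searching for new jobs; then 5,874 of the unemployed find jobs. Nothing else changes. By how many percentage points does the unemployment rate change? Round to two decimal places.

Initially, labor force = 89,717 + 9,633 = 99,350, so u = 9,633/99,350 = 9.70%.
After the first change, employed falls and unemployed rises by 2,389; labor force unchanged → E = 87,328, U = 12,022, labor force = 99,350.
After the second change, unemployed falls and employed rises by 5,874; labor force unchanged → E = 93,202, U = 6,148, labor force = 99,350.
New unemployment rate = 6,148 / 99,350 = 6.19%.
Change = 6.19% − 9.70% = −3.51 percentage points.

The unemployment rate changes by −3.51 percentage points.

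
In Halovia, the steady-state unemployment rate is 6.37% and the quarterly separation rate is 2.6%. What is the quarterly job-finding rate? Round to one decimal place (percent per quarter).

Job-finding rate ≈ 38.2% per quarter.

From u* = s/(s+f): f = s·(1−u)/u.
f = 2.6 × (1 − 0.0637) / 0.0637 = 2.4344 / 0.0637 ≈ 38.2% per quarter.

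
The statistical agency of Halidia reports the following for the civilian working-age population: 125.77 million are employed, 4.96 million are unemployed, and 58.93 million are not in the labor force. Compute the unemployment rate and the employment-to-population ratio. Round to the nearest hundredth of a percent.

Labor force = employed + unemployed = 125.77 + 4.96 = 130.73 million.
Working-age population = 130.73 + 58.93 = 189.66 million.
Unemployment rate = 4.96 / 130.73 = 3.79%.
Employment-population ratio = 125.77 / 189.66 = 66.31%.

Unemployment rate ≈ 3.79%; employment-population ratio ≈ 66.31%.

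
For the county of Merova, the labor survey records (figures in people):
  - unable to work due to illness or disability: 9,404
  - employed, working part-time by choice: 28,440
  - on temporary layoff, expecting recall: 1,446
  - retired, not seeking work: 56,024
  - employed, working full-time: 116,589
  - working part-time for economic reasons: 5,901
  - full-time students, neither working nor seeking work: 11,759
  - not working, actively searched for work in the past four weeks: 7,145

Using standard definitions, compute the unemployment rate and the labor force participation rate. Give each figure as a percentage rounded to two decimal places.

Employed = 28,440 + 116,589 + 5,901 = 150,930 (anyone who worked, including part-time for economic reasons, counts as employed).
Unemployed = 1,446 + 7,145 = 8,591 (jobless and actively searching, or on temporary layoff).
Labor force = 150,930 + 8,591 = 159,521.
Not in labor force = 9,404 + 56,024 + 11,759 = 77,187 (those not working and not actively searching are outside the labor force).
Civilian working-age population = 159,521 + 77,187 = 236,708.
Unemployment rate = 8,591 / 159,521 = 5.39%.
Labor force participation rate = 159,521 / 236,708 = 67.39%.

Unemployment rate ≈ 5.39%; labor force participation rate ≈ 67.39%.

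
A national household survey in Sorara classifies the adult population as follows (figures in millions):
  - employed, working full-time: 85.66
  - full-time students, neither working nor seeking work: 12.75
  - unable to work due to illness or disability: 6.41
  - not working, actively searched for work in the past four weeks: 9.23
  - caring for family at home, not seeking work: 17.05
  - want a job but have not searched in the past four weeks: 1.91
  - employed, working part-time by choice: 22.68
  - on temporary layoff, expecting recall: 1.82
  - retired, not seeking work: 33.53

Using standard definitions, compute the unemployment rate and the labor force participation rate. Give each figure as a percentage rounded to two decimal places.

Employed = 85.66 + 22.68 = 108.34 million.
Unemployed = 9.23 + 1.82 = 11.05 million (jobless and actively searching, or on temporary layoff).
Labor force = 108.34 + 11.05 = 119.39 million.
Not in labor force = 12.75 + 6.41 + 17.05 + 1.91 + 33.53 = 71.65 million (those not working and not actively searching are outside the labor force — including those who want a job but have given up searching).
Civilian working-age population = 119.39 + 71.65 = 191.04 million.
Unemployment rate = 11.05 / 119.39 = 9.26%.
Labor force participation rate = 119.39 / 191.04 = 62.49%.

Unemployment rate ≈ 9.26%; labor force participation rate ≈ 62.49%.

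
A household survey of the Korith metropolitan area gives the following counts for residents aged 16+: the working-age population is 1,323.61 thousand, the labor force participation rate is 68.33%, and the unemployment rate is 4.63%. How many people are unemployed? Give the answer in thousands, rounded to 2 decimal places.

About 41.87 thousand are unemployed.

Labor force = 0.6833 × 1,323.61 = 904.42 thousand.
Unemployed = 0.0463 × 904.42 ≈ 41.87 thousand.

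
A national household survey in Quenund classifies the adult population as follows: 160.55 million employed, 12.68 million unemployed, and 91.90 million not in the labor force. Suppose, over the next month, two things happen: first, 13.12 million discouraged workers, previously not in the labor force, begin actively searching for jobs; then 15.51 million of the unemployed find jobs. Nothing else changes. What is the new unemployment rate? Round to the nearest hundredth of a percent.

Initially, labor force = 160.55 + 12.68 = 173.23 million, so u = 12.68/173.23 = 7.32%.
After the first change, unemployed and labor force both rise by 13.12 → E = 160.55, U = 25.80, labor force = 186.35 million.
After the second change, unemployed falls and employed rises by 15.51; labor force unchanged → E = 176.06, U = 10.29, labor force = 186.35 million.
New unemployment rate = 10.29 / 186.35 = 5.52%.

New unemployment rate ≈ 5.52%.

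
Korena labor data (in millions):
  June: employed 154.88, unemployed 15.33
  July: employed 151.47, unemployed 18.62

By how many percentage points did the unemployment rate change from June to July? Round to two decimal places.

The unemployment rate changed by +1.94 percentage points.

June: labor force = 154.88 + 15.33 = 170.21; u = 15.33/170.21 = 9.01%.
July: labor force = 151.47 + 18.62 = 170.09; u = 18.62/170.09 = 10.95%.
Change = 10.95% − 9.01% = +1.94 pp.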